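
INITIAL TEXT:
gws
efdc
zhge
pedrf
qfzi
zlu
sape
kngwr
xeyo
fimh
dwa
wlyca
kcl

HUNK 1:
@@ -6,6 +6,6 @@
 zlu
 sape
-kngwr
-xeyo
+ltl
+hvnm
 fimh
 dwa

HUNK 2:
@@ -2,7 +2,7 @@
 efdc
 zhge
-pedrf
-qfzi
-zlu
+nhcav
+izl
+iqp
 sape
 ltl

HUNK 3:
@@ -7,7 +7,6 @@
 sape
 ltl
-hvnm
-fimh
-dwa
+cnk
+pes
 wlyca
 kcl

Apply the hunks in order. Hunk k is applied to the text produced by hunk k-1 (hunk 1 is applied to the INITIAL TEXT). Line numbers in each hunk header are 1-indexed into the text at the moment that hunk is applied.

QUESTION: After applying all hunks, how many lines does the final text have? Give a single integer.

Hunk 1: at line 6 remove [kngwr,xeyo] add [ltl,hvnm] -> 13 lines: gws efdc zhge pedrf qfzi zlu sape ltl hvnm fimh dwa wlyca kcl
Hunk 2: at line 2 remove [pedrf,qfzi,zlu] add [nhcav,izl,iqp] -> 13 lines: gws efdc zhge nhcav izl iqp sape ltl hvnm fimh dwa wlyca kcl
Hunk 3: at line 7 remove [hvnm,fimh,dwa] add [cnk,pes] -> 12 lines: gws efdc zhge nhcav izl iqp sape ltl cnk pes wlyca kcl
Final line count: 12

Answer: 12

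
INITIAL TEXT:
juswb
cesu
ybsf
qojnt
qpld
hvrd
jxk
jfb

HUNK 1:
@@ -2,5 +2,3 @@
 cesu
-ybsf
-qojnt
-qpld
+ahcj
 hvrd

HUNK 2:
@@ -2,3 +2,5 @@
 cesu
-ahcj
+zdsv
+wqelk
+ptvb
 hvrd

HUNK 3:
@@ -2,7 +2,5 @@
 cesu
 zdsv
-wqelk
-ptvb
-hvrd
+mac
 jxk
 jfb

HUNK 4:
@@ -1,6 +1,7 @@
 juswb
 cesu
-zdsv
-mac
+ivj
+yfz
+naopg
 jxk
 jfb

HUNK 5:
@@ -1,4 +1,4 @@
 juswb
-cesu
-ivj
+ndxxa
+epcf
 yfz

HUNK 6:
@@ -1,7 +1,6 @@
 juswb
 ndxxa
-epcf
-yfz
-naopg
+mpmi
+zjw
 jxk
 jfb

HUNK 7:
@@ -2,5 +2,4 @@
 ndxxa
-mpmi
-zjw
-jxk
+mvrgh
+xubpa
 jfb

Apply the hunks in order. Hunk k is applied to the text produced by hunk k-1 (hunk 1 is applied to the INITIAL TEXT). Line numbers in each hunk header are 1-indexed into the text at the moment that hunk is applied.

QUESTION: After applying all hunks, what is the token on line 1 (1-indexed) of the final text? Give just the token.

Hunk 1: at line 2 remove [ybsf,qojnt,qpld] add [ahcj] -> 6 lines: juswb cesu ahcj hvrd jxk jfb
Hunk 2: at line 2 remove [ahcj] add [zdsv,wqelk,ptvb] -> 8 lines: juswb cesu zdsv wqelk ptvb hvrd jxk jfb
Hunk 3: at line 2 remove [wqelk,ptvb,hvrd] add [mac] -> 6 lines: juswb cesu zdsv mac jxk jfb
Hunk 4: at line 1 remove [zdsv,mac] add [ivj,yfz,naopg] -> 7 lines: juswb cesu ivj yfz naopg jxk jfb
Hunk 5: at line 1 remove [cesu,ivj] add [ndxxa,epcf] -> 7 lines: juswb ndxxa epcf yfz naopg jxk jfb
Hunk 6: at line 1 remove [epcf,yfz,naopg] add [mpmi,zjw] -> 6 lines: juswb ndxxa mpmi zjw jxk jfb
Hunk 7: at line 2 remove [mpmi,zjw,jxk] add [mvrgh,xubpa] -> 5 lines: juswb ndxxa mvrgh xubpa jfb
Final line 1: juswb

Answer: juswb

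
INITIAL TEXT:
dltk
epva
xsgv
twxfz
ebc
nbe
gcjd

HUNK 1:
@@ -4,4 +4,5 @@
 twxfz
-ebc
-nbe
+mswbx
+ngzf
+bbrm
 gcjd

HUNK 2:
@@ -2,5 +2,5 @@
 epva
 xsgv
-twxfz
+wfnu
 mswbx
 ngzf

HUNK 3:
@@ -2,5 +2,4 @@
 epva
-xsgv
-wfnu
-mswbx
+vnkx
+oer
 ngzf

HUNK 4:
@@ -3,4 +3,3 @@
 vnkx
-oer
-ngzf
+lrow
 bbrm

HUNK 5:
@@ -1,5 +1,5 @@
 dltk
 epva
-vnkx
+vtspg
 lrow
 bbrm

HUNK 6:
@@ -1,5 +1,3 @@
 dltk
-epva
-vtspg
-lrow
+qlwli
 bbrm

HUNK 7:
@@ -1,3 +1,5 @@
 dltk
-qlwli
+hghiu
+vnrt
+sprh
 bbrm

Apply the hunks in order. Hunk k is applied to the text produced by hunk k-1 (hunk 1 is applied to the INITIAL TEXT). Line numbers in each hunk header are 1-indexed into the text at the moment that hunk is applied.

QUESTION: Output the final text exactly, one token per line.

Hunk 1: at line 4 remove [ebc,nbe] add [mswbx,ngzf,bbrm] -> 8 lines: dltk epva xsgv twxfz mswbx ngzf bbrm gcjd
Hunk 2: at line 2 remove [twxfz] add [wfnu] -> 8 lines: dltk epva xsgv wfnu mswbx ngzf bbrm gcjd
Hunk 3: at line 2 remove [xsgv,wfnu,mswbx] add [vnkx,oer] -> 7 lines: dltk epva vnkx oer ngzf bbrm gcjd
Hunk 4: at line 3 remove [oer,ngzf] add [lrow] -> 6 lines: dltk epva vnkx lrow bbrm gcjd
Hunk 5: at line 1 remove [vnkx] add [vtspg] -> 6 lines: dltk epva vtspg lrow bbrm gcjd
Hunk 6: at line 1 remove [epva,vtspg,lrow] add [qlwli] -> 4 lines: dltk qlwli bbrm gcjd
Hunk 7: at line 1 remove [qlwli] add [hghiu,vnrt,sprh] -> 6 lines: dltk hghiu vnrt sprh bbrm gcjd

Answer: dltk
hghiu
vnrt
sprh
bbrm
gcjd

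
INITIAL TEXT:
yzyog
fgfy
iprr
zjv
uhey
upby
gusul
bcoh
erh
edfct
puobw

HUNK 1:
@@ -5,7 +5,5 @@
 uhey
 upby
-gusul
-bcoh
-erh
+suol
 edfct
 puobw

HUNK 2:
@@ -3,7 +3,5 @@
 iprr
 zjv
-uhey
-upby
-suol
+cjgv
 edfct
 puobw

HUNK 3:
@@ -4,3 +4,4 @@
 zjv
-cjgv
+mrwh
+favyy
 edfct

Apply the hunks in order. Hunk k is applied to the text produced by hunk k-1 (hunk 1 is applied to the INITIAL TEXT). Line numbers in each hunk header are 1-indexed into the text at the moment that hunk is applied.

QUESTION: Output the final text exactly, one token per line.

Answer: yzyog
fgfy
iprr
zjv
mrwh
favyy
edfct
puobw

Derivation:
Hunk 1: at line 5 remove [gusul,bcoh,erh] add [suol] -> 9 lines: yzyog fgfy iprr zjv uhey upby suol edfct puobw
Hunk 2: at line 3 remove [uhey,upby,suol] add [cjgv] -> 7 lines: yzyog fgfy iprr zjv cjgv edfct puobw
Hunk 3: at line 4 remove [cjgv] add [mrwh,favyy] -> 8 lines: yzyog fgfy iprr zjv mrwh favyy edfct puobw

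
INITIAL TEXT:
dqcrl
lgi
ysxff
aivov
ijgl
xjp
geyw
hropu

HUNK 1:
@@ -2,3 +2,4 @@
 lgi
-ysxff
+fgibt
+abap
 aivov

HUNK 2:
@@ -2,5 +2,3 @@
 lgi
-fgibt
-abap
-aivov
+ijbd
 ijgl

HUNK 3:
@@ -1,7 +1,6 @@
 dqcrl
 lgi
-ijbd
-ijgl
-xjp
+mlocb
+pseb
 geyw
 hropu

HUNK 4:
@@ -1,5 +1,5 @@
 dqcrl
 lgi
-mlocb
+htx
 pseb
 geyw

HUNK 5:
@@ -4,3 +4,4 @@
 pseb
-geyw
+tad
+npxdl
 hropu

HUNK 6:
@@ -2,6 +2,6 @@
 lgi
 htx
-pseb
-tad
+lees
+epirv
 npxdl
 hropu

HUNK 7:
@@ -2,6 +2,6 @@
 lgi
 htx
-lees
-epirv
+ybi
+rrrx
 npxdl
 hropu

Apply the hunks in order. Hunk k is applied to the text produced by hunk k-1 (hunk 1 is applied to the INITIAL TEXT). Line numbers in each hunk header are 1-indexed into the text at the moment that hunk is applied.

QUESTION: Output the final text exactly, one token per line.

Hunk 1: at line 2 remove [ysxff] add [fgibt,abap] -> 9 lines: dqcrl lgi fgibt abap aivov ijgl xjp geyw hropu
Hunk 2: at line 2 remove [fgibt,abap,aivov] add [ijbd] -> 7 lines: dqcrl lgi ijbd ijgl xjp geyw hropu
Hunk 3: at line 1 remove [ijbd,ijgl,xjp] add [mlocb,pseb] -> 6 lines: dqcrl lgi mlocb pseb geyw hropu
Hunk 4: at line 1 remove [mlocb] add [htx] -> 6 lines: dqcrl lgi htx pseb geyw hropu
Hunk 5: at line 4 remove [geyw] add [tad,npxdl] -> 7 lines: dqcrl lgi htx pseb tad npxdl hropu
Hunk 6: at line 2 remove [pseb,tad] add [lees,epirv] -> 7 lines: dqcrl lgi htx lees epirv npxdl hropu
Hunk 7: at line 2 remove [lees,epirv] add [ybi,rrrx] -> 7 lines: dqcrl lgi htx ybi rrrx npxdl hropu

Answer: dqcrl
lgi
htx
ybi
rrrx
npxdl
hropu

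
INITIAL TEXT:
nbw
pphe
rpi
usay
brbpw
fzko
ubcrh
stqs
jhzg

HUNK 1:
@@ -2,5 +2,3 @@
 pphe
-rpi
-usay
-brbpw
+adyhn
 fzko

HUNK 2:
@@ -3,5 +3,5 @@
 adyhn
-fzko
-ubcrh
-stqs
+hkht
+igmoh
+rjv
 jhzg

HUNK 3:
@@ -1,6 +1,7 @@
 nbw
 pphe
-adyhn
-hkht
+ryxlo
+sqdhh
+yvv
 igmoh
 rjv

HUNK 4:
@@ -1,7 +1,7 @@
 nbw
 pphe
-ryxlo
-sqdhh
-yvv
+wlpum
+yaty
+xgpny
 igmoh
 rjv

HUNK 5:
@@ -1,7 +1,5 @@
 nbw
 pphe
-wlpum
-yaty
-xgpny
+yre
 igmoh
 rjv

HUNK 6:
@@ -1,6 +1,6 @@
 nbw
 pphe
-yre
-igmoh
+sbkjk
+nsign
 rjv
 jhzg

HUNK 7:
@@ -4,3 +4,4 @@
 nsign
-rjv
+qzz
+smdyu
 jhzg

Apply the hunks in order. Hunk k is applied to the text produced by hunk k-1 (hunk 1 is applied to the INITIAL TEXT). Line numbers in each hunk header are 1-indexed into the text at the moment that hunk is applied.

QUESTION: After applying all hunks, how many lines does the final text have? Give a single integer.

Answer: 7

Derivation:
Hunk 1: at line 2 remove [rpi,usay,brbpw] add [adyhn] -> 7 lines: nbw pphe adyhn fzko ubcrh stqs jhzg
Hunk 2: at line 3 remove [fzko,ubcrh,stqs] add [hkht,igmoh,rjv] -> 7 lines: nbw pphe adyhn hkht igmoh rjv jhzg
Hunk 3: at line 1 remove [adyhn,hkht] add [ryxlo,sqdhh,yvv] -> 8 lines: nbw pphe ryxlo sqdhh yvv igmoh rjv jhzg
Hunk 4: at line 1 remove [ryxlo,sqdhh,yvv] add [wlpum,yaty,xgpny] -> 8 lines: nbw pphe wlpum yaty xgpny igmoh rjv jhzg
Hunk 5: at line 1 remove [wlpum,yaty,xgpny] add [yre] -> 6 lines: nbw pphe yre igmoh rjv jhzg
Hunk 6: at line 1 remove [yre,igmoh] add [sbkjk,nsign] -> 6 lines: nbw pphe sbkjk nsign rjv jhzg
Hunk 7: at line 4 remove [rjv] add [qzz,smdyu] -> 7 lines: nbw pphe sbkjk nsign qzz smdyu jhzg
Final line count: 7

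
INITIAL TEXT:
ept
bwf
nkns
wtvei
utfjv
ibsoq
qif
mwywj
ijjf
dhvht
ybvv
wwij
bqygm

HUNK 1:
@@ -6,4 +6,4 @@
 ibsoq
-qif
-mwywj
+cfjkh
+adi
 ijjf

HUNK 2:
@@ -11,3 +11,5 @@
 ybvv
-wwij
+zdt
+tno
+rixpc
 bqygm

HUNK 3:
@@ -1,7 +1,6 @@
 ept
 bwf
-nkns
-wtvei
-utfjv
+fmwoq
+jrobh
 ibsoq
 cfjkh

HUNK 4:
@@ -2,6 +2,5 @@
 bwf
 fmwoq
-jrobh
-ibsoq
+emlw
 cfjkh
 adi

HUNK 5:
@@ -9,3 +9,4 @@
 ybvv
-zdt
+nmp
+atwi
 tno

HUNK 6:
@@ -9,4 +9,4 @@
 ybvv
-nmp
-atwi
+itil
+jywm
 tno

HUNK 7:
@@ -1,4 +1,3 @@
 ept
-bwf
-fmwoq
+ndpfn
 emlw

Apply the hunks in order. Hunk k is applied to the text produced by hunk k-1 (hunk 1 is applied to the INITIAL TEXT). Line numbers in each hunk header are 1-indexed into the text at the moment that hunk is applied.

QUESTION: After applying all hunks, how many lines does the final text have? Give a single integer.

Hunk 1: at line 6 remove [qif,mwywj] add [cfjkh,adi] -> 13 lines: ept bwf nkns wtvei utfjv ibsoq cfjkh adi ijjf dhvht ybvv wwij bqygm
Hunk 2: at line 11 remove [wwij] add [zdt,tno,rixpc] -> 15 lines: ept bwf nkns wtvei utfjv ibsoq cfjkh adi ijjf dhvht ybvv zdt tno rixpc bqygm
Hunk 3: at line 1 remove [nkns,wtvei,utfjv] add [fmwoq,jrobh] -> 14 lines: ept bwf fmwoq jrobh ibsoq cfjkh adi ijjf dhvht ybvv zdt tno rixpc bqygm
Hunk 4: at line 2 remove [jrobh,ibsoq] add [emlw] -> 13 lines: ept bwf fmwoq emlw cfjkh adi ijjf dhvht ybvv zdt tno rixpc bqygm
Hunk 5: at line 9 remove [zdt] add [nmp,atwi] -> 14 lines: ept bwf fmwoq emlw cfjkh adi ijjf dhvht ybvv nmp atwi tno rixpc bqygm
Hunk 6: at line 9 remove [nmp,atwi] add [itil,jywm] -> 14 lines: ept bwf fmwoq emlw cfjkh adi ijjf dhvht ybvv itil jywm tno rixpc bqygm
Hunk 7: at line 1 remove [bwf,fmwoq] add [ndpfn] -> 13 lines: ept ndpfn emlw cfjkh adi ijjf dhvht ybvv itil jywm tno rixpc bqygm
Final line count: 13

Answer: 13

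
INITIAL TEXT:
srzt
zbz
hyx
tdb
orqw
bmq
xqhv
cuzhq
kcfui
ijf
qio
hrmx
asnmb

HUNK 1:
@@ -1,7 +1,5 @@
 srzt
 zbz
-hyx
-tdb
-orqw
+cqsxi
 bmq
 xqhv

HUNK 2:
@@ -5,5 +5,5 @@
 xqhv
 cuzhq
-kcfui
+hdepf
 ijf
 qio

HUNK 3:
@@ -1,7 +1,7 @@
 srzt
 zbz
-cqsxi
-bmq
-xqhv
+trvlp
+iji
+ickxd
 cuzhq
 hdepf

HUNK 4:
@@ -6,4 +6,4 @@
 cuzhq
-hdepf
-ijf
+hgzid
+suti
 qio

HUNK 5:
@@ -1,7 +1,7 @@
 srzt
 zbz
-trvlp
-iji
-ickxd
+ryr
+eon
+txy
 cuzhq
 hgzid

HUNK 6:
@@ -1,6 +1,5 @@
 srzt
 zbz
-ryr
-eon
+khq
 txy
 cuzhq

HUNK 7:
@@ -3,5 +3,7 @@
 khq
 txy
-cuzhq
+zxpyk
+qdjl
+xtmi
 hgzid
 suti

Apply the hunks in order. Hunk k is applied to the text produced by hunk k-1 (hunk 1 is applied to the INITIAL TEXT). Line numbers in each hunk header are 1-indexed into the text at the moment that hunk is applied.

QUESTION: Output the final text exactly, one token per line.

Answer: srzt
zbz
khq
txy
zxpyk
qdjl
xtmi
hgzid
suti
qio
hrmx
asnmb

Derivation:
Hunk 1: at line 1 remove [hyx,tdb,orqw] add [cqsxi] -> 11 lines: srzt zbz cqsxi bmq xqhv cuzhq kcfui ijf qio hrmx asnmb
Hunk 2: at line 5 remove [kcfui] add [hdepf] -> 11 lines: srzt zbz cqsxi bmq xqhv cuzhq hdepf ijf qio hrmx asnmb
Hunk 3: at line 1 remove [cqsxi,bmq,xqhv] add [trvlp,iji,ickxd] -> 11 lines: srzt zbz trvlp iji ickxd cuzhq hdepf ijf qio hrmx asnmb
Hunk 4: at line 6 remove [hdepf,ijf] add [hgzid,suti] -> 11 lines: srzt zbz trvlp iji ickxd cuzhq hgzid suti qio hrmx asnmb
Hunk 5: at line 1 remove [trvlp,iji,ickxd] add [ryr,eon,txy] -> 11 lines: srzt zbz ryr eon txy cuzhq hgzid suti qio hrmx asnmb
Hunk 6: at line 1 remove [ryr,eon] add [khq] -> 10 lines: srzt zbz khq txy cuzhq hgzid suti qio hrmx asnmb
Hunk 7: at line 3 remove [cuzhq] add [zxpyk,qdjl,xtmi] -> 12 lines: srzt zbz khq txy zxpyk qdjl xtmi hgzid suti qio hrmx asnmb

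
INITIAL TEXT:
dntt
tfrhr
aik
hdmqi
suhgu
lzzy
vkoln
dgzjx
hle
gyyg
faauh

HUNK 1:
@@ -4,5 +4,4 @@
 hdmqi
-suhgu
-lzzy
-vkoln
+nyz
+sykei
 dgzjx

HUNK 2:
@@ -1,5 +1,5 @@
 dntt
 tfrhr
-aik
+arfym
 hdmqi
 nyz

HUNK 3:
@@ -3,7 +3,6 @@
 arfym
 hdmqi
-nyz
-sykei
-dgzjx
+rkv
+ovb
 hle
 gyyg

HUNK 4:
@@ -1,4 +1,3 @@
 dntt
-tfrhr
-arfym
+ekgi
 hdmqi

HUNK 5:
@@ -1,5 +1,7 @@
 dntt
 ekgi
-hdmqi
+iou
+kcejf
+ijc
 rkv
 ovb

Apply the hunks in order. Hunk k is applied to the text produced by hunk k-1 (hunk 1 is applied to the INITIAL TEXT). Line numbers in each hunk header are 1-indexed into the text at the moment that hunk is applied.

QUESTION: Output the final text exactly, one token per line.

Answer: dntt
ekgi
iou
kcejf
ijc
rkv
ovb
hle
gyyg
faauh

Derivation:
Hunk 1: at line 4 remove [suhgu,lzzy,vkoln] add [nyz,sykei] -> 10 lines: dntt tfrhr aik hdmqi nyz sykei dgzjx hle gyyg faauh
Hunk 2: at line 1 remove [aik] add [arfym] -> 10 lines: dntt tfrhr arfym hdmqi nyz sykei dgzjx hle gyyg faauh
Hunk 3: at line 3 remove [nyz,sykei,dgzjx] add [rkv,ovb] -> 9 lines: dntt tfrhr arfym hdmqi rkv ovb hle gyyg faauh
Hunk 4: at line 1 remove [tfrhr,arfym] add [ekgi] -> 8 lines: dntt ekgi hdmqi rkv ovb hle gyyg faauh
Hunk 5: at line 1 remove [hdmqi] add [iou,kcejf,ijc] -> 10 lines: dntt ekgi iou kcejf ijc rkv ovb hle gyyg faauh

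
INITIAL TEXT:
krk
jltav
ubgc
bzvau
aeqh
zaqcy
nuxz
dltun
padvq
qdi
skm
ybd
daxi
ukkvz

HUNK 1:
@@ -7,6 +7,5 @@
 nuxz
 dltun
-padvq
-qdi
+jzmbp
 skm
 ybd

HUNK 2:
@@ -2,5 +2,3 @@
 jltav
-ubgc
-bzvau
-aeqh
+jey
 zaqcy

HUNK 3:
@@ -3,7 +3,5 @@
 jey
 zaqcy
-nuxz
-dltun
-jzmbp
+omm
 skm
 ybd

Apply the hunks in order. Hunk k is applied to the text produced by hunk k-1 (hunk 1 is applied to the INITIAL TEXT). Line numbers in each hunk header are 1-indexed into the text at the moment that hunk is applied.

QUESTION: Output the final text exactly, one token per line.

Hunk 1: at line 7 remove [padvq,qdi] add [jzmbp] -> 13 lines: krk jltav ubgc bzvau aeqh zaqcy nuxz dltun jzmbp skm ybd daxi ukkvz
Hunk 2: at line 2 remove [ubgc,bzvau,aeqh] add [jey] -> 11 lines: krk jltav jey zaqcy nuxz dltun jzmbp skm ybd daxi ukkvz
Hunk 3: at line 3 remove [nuxz,dltun,jzmbp] add [omm] -> 9 lines: krk jltav jey zaqcy omm skm ybd daxi ukkvz

Answer: krk
jltav
jey
zaqcy
omm
skm
ybd
daxi
ukkvz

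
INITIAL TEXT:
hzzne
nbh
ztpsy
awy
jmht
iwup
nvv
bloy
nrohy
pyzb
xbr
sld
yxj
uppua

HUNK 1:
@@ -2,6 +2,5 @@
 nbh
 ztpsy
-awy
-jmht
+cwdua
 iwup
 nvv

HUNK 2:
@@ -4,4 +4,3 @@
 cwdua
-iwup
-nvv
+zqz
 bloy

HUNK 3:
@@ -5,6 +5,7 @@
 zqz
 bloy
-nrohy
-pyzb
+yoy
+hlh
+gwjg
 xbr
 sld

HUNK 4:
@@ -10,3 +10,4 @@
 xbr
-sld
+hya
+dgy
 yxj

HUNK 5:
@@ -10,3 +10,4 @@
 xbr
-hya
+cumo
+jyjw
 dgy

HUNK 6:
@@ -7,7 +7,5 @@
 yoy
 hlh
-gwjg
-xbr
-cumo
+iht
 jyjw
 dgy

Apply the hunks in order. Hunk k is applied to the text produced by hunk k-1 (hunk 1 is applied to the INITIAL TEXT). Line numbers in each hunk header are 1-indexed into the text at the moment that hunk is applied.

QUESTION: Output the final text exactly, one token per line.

Hunk 1: at line 2 remove [awy,jmht] add [cwdua] -> 13 lines: hzzne nbh ztpsy cwdua iwup nvv bloy nrohy pyzb xbr sld yxj uppua
Hunk 2: at line 4 remove [iwup,nvv] add [zqz] -> 12 lines: hzzne nbh ztpsy cwdua zqz bloy nrohy pyzb xbr sld yxj uppua
Hunk 3: at line 5 remove [nrohy,pyzb] add [yoy,hlh,gwjg] -> 13 lines: hzzne nbh ztpsy cwdua zqz bloy yoy hlh gwjg xbr sld yxj uppua
Hunk 4: at line 10 remove [sld] add [hya,dgy] -> 14 lines: hzzne nbh ztpsy cwdua zqz bloy yoy hlh gwjg xbr hya dgy yxj uppua
Hunk 5: at line 10 remove [hya] add [cumo,jyjw] -> 15 lines: hzzne nbh ztpsy cwdua zqz bloy yoy hlh gwjg xbr cumo jyjw dgy yxj uppua
Hunk 6: at line 7 remove [gwjg,xbr,cumo] add [iht] -> 13 lines: hzzne nbh ztpsy cwdua zqz bloy yoy hlh iht jyjw dgy yxj uppua

Answer: hzzne
nbh
ztpsy
cwdua
zqz
bloy
yoy
hlh
iht
jyjw
dgy
yxj
uppua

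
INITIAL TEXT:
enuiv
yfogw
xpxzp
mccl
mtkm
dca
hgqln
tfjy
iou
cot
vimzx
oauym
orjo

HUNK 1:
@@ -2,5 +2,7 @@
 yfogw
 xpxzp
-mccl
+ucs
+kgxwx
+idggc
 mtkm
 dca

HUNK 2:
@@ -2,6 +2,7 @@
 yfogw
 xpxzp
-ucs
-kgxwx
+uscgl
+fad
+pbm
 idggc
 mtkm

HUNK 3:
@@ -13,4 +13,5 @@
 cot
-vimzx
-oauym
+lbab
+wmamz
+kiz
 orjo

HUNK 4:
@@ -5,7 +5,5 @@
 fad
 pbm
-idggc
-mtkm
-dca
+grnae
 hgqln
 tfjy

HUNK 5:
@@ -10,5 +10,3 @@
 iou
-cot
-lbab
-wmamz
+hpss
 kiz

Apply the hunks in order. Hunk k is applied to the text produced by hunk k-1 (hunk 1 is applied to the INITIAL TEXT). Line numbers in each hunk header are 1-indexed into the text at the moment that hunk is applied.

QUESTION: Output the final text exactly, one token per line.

Answer: enuiv
yfogw
xpxzp
uscgl
fad
pbm
grnae
hgqln
tfjy
iou
hpss
kiz
orjo

Derivation:
Hunk 1: at line 2 remove [mccl] add [ucs,kgxwx,idggc] -> 15 lines: enuiv yfogw xpxzp ucs kgxwx idggc mtkm dca hgqln tfjy iou cot vimzx oauym orjo
Hunk 2: at line 2 remove [ucs,kgxwx] add [uscgl,fad,pbm] -> 16 lines: enuiv yfogw xpxzp uscgl fad pbm idggc mtkm dca hgqln tfjy iou cot vimzx oauym orjo
Hunk 3: at line 13 remove [vimzx,oauym] add [lbab,wmamz,kiz] -> 17 lines: enuiv yfogw xpxzp uscgl fad pbm idggc mtkm dca hgqln tfjy iou cot lbab wmamz kiz orjo
Hunk 4: at line 5 remove [idggc,mtkm,dca] add [grnae] -> 15 lines: enuiv yfogw xpxzp uscgl fad pbm grnae hgqln tfjy iou cot lbab wmamz kiz orjo
Hunk 5: at line 10 remove [cot,lbab,wmamz] add [hpss] -> 13 lines: enuiv yfogw xpxzp uscgl fad pbm grnae hgqln tfjy iou hpss kiz orjo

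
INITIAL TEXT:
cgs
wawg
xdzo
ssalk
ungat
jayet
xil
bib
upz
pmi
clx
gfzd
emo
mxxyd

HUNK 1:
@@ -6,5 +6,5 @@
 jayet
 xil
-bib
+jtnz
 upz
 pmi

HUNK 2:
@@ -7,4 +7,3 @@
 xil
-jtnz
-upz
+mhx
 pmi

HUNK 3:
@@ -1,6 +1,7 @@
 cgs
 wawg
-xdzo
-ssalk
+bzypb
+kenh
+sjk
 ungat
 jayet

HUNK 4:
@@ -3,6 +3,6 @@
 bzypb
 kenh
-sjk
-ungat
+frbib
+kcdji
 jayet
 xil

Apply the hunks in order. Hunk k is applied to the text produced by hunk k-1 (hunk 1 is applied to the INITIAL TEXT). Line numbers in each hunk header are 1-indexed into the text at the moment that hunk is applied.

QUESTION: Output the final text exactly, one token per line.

Answer: cgs
wawg
bzypb
kenh
frbib
kcdji
jayet
xil
mhx
pmi
clx
gfzd
emo
mxxyd

Derivation:
Hunk 1: at line 6 remove [bib] add [jtnz] -> 14 lines: cgs wawg xdzo ssalk ungat jayet xil jtnz upz pmi clx gfzd emo mxxyd
Hunk 2: at line 7 remove [jtnz,upz] add [mhx] -> 13 lines: cgs wawg xdzo ssalk ungat jayet xil mhx pmi clx gfzd emo mxxyd
Hunk 3: at line 1 remove [xdzo,ssalk] add [bzypb,kenh,sjk] -> 14 lines: cgs wawg bzypb kenh sjk ungat jayet xil mhx pmi clx gfzd emo mxxyd
Hunk 4: at line 3 remove [sjk,ungat] add [frbib,kcdji] -> 14 lines: cgs wawg bzypb kenh frbib kcdji jayet xil mhx pmi clx gfzd emo mxxyd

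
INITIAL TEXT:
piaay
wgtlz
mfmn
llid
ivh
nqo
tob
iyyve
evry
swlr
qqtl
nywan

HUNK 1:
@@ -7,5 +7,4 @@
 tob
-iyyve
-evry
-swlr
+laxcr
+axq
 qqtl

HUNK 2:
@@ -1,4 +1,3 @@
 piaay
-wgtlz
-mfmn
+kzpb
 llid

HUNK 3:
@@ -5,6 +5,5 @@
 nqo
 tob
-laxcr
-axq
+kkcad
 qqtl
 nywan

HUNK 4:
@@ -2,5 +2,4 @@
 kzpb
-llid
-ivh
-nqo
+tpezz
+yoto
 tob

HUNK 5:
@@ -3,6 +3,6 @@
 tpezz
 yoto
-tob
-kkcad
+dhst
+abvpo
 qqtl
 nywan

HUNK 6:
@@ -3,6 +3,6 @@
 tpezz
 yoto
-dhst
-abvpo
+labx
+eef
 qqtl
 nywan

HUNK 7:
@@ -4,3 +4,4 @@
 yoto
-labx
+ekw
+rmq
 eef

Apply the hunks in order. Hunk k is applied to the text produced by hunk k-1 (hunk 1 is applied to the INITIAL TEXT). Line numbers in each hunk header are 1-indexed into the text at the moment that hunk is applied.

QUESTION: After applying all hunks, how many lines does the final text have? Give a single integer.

Answer: 9

Derivation:
Hunk 1: at line 7 remove [iyyve,evry,swlr] add [laxcr,axq] -> 11 lines: piaay wgtlz mfmn llid ivh nqo tob laxcr axq qqtl nywan
Hunk 2: at line 1 remove [wgtlz,mfmn] add [kzpb] -> 10 lines: piaay kzpb llid ivh nqo tob laxcr axq qqtl nywan
Hunk 3: at line 5 remove [laxcr,axq] add [kkcad] -> 9 lines: piaay kzpb llid ivh nqo tob kkcad qqtl nywan
Hunk 4: at line 2 remove [llid,ivh,nqo] add [tpezz,yoto] -> 8 lines: piaay kzpb tpezz yoto tob kkcad qqtl nywan
Hunk 5: at line 3 remove [tob,kkcad] add [dhst,abvpo] -> 8 lines: piaay kzpb tpezz yoto dhst abvpo qqtl nywan
Hunk 6: at line 3 remove [dhst,abvpo] add [labx,eef] -> 8 lines: piaay kzpb tpezz yoto labx eef qqtl nywan
Hunk 7: at line 4 remove [labx] add [ekw,rmq] -> 9 lines: piaay kzpb tpezz yoto ekw rmq eef qqtl nywan
Final line count: 9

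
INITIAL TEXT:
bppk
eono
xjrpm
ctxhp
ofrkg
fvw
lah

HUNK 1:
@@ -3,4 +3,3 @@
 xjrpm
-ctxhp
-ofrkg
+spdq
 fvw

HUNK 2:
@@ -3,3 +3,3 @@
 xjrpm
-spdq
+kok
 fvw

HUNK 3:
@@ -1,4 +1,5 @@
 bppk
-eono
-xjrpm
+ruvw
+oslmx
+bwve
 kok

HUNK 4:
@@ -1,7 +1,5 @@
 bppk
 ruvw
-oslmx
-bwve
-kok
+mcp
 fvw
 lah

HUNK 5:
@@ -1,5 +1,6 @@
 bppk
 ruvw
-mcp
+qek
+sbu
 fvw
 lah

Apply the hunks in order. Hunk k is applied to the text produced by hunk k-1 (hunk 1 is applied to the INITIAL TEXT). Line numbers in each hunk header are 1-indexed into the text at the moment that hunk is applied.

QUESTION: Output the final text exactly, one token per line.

Answer: bppk
ruvw
qek
sbu
fvw
lah

Derivation:
Hunk 1: at line 3 remove [ctxhp,ofrkg] add [spdq] -> 6 lines: bppk eono xjrpm spdq fvw lah
Hunk 2: at line 3 remove [spdq] add [kok] -> 6 lines: bppk eono xjrpm kok fvw lah
Hunk 3: at line 1 remove [eono,xjrpm] add [ruvw,oslmx,bwve] -> 7 lines: bppk ruvw oslmx bwve kok fvw lah
Hunk 4: at line 1 remove [oslmx,bwve,kok] add [mcp] -> 5 lines: bppk ruvw mcp fvw lah
Hunk 5: at line 1 remove [mcp] add [qek,sbu] -> 6 lines: bppk ruvw qek sbu fvw lah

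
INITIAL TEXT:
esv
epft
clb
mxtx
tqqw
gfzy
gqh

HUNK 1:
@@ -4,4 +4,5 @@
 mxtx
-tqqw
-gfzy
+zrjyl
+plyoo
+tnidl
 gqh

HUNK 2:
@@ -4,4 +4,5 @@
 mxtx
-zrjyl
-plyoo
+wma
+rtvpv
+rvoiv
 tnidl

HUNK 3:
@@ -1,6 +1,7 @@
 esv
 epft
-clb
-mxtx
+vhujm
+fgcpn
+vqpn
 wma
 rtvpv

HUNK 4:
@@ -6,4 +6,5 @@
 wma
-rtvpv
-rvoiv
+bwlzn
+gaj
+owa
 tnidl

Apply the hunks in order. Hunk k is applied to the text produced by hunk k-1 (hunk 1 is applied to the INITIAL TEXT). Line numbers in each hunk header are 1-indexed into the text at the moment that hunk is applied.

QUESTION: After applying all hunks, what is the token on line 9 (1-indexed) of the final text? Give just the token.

Answer: owa

Derivation:
Hunk 1: at line 4 remove [tqqw,gfzy] add [zrjyl,plyoo,tnidl] -> 8 lines: esv epft clb mxtx zrjyl plyoo tnidl gqh
Hunk 2: at line 4 remove [zrjyl,plyoo] add [wma,rtvpv,rvoiv] -> 9 lines: esv epft clb mxtx wma rtvpv rvoiv tnidl gqh
Hunk 3: at line 1 remove [clb,mxtx] add [vhujm,fgcpn,vqpn] -> 10 lines: esv epft vhujm fgcpn vqpn wma rtvpv rvoiv tnidl gqh
Hunk 4: at line 6 remove [rtvpv,rvoiv] add [bwlzn,gaj,owa] -> 11 lines: esv epft vhujm fgcpn vqpn wma bwlzn gaj owa tnidl gqh
Final line 9: owa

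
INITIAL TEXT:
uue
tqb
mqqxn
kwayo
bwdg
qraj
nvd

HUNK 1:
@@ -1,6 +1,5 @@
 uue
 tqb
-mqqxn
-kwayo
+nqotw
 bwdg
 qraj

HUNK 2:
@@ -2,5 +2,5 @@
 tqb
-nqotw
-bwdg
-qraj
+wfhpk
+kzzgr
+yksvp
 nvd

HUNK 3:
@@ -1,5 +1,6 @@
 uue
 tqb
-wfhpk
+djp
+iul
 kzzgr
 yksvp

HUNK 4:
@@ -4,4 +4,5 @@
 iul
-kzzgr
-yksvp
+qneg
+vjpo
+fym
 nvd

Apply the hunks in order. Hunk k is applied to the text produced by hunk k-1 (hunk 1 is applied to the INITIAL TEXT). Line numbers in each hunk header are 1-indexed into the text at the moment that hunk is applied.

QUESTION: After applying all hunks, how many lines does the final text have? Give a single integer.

Answer: 8

Derivation:
Hunk 1: at line 1 remove [mqqxn,kwayo] add [nqotw] -> 6 lines: uue tqb nqotw bwdg qraj nvd
Hunk 2: at line 2 remove [nqotw,bwdg,qraj] add [wfhpk,kzzgr,yksvp] -> 6 lines: uue tqb wfhpk kzzgr yksvp nvd
Hunk 3: at line 1 remove [wfhpk] add [djp,iul] -> 7 lines: uue tqb djp iul kzzgr yksvp nvd
Hunk 4: at line 4 remove [kzzgr,yksvp] add [qneg,vjpo,fym] -> 8 lines: uue tqb djp iul qneg vjpo fym nvd
Final line count: 8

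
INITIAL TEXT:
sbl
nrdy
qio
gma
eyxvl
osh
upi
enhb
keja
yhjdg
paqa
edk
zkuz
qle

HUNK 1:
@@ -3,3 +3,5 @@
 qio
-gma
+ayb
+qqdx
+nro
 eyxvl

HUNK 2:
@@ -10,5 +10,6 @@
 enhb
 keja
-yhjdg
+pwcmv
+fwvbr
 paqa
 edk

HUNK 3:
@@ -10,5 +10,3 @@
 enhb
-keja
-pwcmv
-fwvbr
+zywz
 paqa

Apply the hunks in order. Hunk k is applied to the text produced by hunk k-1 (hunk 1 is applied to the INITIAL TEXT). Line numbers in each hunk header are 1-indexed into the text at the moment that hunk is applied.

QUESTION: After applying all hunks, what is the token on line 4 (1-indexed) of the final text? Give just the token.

Answer: ayb

Derivation:
Hunk 1: at line 3 remove [gma] add [ayb,qqdx,nro] -> 16 lines: sbl nrdy qio ayb qqdx nro eyxvl osh upi enhb keja yhjdg paqa edk zkuz qle
Hunk 2: at line 10 remove [yhjdg] add [pwcmv,fwvbr] -> 17 lines: sbl nrdy qio ayb qqdx nro eyxvl osh upi enhb keja pwcmv fwvbr paqa edk zkuz qle
Hunk 3: at line 10 remove [keja,pwcmv,fwvbr] add [zywz] -> 15 lines: sbl nrdy qio ayb qqdx nro eyxvl osh upi enhb zywz paqa edk zkuz qle
Final line 4: ayb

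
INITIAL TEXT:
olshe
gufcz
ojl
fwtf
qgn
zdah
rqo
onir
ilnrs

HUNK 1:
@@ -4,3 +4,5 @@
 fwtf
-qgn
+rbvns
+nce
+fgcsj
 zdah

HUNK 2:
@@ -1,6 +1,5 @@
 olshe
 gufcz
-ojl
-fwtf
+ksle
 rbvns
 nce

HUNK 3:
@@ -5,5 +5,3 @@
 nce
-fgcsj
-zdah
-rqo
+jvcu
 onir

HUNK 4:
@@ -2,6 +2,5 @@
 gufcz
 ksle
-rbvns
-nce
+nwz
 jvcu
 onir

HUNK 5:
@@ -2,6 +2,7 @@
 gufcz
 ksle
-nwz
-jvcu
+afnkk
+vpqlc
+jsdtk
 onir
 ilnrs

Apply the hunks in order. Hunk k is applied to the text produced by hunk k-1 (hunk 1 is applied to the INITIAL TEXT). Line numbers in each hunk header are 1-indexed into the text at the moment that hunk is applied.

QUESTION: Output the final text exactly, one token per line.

Hunk 1: at line 4 remove [qgn] add [rbvns,nce,fgcsj] -> 11 lines: olshe gufcz ojl fwtf rbvns nce fgcsj zdah rqo onir ilnrs
Hunk 2: at line 1 remove [ojl,fwtf] add [ksle] -> 10 lines: olshe gufcz ksle rbvns nce fgcsj zdah rqo onir ilnrs
Hunk 3: at line 5 remove [fgcsj,zdah,rqo] add [jvcu] -> 8 lines: olshe gufcz ksle rbvns nce jvcu onir ilnrs
Hunk 4: at line 2 remove [rbvns,nce] add [nwz] -> 7 lines: olshe gufcz ksle nwz jvcu onir ilnrs
Hunk 5: at line 2 remove [nwz,jvcu] add [afnkk,vpqlc,jsdtk] -> 8 lines: olshe gufcz ksle afnkk vpqlc jsdtk onir ilnrs

Answer: olshe
gufcz
ksle
afnkk
vpqlc
jsdtk
onir
ilnrs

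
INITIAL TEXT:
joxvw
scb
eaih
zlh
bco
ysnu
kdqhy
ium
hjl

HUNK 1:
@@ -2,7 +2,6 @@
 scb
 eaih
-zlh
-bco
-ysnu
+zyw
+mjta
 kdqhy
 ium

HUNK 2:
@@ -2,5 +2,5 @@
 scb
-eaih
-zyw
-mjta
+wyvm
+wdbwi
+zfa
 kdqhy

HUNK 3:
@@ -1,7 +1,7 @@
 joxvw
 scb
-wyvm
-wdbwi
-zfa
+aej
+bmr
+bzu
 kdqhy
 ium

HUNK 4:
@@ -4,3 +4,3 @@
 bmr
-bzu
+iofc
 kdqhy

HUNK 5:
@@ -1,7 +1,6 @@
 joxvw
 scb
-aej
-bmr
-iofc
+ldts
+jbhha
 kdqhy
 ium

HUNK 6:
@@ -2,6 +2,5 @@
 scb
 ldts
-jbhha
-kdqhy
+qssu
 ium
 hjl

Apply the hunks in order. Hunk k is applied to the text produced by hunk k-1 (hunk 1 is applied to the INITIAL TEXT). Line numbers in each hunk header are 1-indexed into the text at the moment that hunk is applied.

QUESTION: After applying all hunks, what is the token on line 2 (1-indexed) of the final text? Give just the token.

Answer: scb

Derivation:
Hunk 1: at line 2 remove [zlh,bco,ysnu] add [zyw,mjta] -> 8 lines: joxvw scb eaih zyw mjta kdqhy ium hjl
Hunk 2: at line 2 remove [eaih,zyw,mjta] add [wyvm,wdbwi,zfa] -> 8 lines: joxvw scb wyvm wdbwi zfa kdqhy ium hjl
Hunk 3: at line 1 remove [wyvm,wdbwi,zfa] add [aej,bmr,bzu] -> 8 lines: joxvw scb aej bmr bzu kdqhy ium hjl
Hunk 4: at line 4 remove [bzu] add [iofc] -> 8 lines: joxvw scb aej bmr iofc kdqhy ium hjl
Hunk 5: at line 1 remove [aej,bmr,iofc] add [ldts,jbhha] -> 7 lines: joxvw scb ldts jbhha kdqhy ium hjl
Hunk 6: at line 2 remove [jbhha,kdqhy] add [qssu] -> 6 lines: joxvw scb ldts qssu ium hjl
Final line 2: scb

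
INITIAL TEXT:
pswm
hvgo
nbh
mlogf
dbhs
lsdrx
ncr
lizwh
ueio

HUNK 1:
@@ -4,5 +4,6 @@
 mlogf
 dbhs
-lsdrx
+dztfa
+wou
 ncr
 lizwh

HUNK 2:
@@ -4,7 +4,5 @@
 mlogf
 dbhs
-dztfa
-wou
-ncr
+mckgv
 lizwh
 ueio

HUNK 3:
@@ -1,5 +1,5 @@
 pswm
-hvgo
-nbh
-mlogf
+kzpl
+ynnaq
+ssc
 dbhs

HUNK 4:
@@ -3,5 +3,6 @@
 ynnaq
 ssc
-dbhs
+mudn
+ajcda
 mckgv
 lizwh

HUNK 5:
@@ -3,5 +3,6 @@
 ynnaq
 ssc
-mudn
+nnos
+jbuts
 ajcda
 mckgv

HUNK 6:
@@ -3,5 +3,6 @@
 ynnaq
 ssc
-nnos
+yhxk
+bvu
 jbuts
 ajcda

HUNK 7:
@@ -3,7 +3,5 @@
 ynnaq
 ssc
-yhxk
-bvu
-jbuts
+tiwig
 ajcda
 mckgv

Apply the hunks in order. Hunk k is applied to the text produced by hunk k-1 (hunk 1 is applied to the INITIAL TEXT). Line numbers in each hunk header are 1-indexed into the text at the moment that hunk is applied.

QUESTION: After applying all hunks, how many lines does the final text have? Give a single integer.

Hunk 1: at line 4 remove [lsdrx] add [dztfa,wou] -> 10 lines: pswm hvgo nbh mlogf dbhs dztfa wou ncr lizwh ueio
Hunk 2: at line 4 remove [dztfa,wou,ncr] add [mckgv] -> 8 lines: pswm hvgo nbh mlogf dbhs mckgv lizwh ueio
Hunk 3: at line 1 remove [hvgo,nbh,mlogf] add [kzpl,ynnaq,ssc] -> 8 lines: pswm kzpl ynnaq ssc dbhs mckgv lizwh ueio
Hunk 4: at line 3 remove [dbhs] add [mudn,ajcda] -> 9 lines: pswm kzpl ynnaq ssc mudn ajcda mckgv lizwh ueio
Hunk 5: at line 3 remove [mudn] add [nnos,jbuts] -> 10 lines: pswm kzpl ynnaq ssc nnos jbuts ajcda mckgv lizwh ueio
Hunk 6: at line 3 remove [nnos] add [yhxk,bvu] -> 11 lines: pswm kzpl ynnaq ssc yhxk bvu jbuts ajcda mckgv lizwh ueio
Hunk 7: at line 3 remove [yhxk,bvu,jbuts] add [tiwig] -> 9 lines: pswm kzpl ynnaq ssc tiwig ajcda mckgv lizwh ueio
Final line count: 9

Answer: 9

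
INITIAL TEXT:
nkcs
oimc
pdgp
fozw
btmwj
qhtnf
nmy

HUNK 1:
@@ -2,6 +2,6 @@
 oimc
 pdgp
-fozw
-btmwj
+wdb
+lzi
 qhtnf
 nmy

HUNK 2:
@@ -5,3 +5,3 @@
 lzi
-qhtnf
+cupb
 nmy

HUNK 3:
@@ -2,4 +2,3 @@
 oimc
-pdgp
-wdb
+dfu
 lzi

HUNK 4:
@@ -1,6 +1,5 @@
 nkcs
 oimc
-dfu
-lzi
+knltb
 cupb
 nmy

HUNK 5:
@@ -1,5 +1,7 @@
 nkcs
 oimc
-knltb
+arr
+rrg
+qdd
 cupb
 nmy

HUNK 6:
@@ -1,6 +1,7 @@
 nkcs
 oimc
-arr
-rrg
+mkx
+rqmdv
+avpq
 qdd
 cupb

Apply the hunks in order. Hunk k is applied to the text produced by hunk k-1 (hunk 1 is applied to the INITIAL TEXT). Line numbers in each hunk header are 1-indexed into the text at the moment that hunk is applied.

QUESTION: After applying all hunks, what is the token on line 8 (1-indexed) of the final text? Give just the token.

Hunk 1: at line 2 remove [fozw,btmwj] add [wdb,lzi] -> 7 lines: nkcs oimc pdgp wdb lzi qhtnf nmy
Hunk 2: at line 5 remove [qhtnf] add [cupb] -> 7 lines: nkcs oimc pdgp wdb lzi cupb nmy
Hunk 3: at line 2 remove [pdgp,wdb] add [dfu] -> 6 lines: nkcs oimc dfu lzi cupb nmy
Hunk 4: at line 1 remove [dfu,lzi] add [knltb] -> 5 lines: nkcs oimc knltb cupb nmy
Hunk 5: at line 1 remove [knltb] add [arr,rrg,qdd] -> 7 lines: nkcs oimc arr rrg qdd cupb nmy
Hunk 6: at line 1 remove [arr,rrg] add [mkx,rqmdv,avpq] -> 8 lines: nkcs oimc mkx rqmdv avpq qdd cupb nmy
Final line 8: nmy

Answer: nmy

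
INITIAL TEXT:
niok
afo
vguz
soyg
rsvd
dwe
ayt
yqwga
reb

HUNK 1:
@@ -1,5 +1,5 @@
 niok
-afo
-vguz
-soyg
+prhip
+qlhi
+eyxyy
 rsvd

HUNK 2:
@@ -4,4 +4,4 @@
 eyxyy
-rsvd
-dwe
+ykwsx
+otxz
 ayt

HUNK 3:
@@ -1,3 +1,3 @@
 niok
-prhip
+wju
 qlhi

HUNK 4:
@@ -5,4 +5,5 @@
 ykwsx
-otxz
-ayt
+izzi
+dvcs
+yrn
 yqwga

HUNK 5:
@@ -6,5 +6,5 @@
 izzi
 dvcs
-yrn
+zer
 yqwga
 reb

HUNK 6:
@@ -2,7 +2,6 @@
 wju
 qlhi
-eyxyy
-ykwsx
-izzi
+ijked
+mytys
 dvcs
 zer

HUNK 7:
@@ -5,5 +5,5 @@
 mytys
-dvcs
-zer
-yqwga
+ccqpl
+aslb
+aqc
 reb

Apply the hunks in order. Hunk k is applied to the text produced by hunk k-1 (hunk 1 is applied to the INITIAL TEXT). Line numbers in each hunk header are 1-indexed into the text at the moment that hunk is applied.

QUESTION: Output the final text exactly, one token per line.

Hunk 1: at line 1 remove [afo,vguz,soyg] add [prhip,qlhi,eyxyy] -> 9 lines: niok prhip qlhi eyxyy rsvd dwe ayt yqwga reb
Hunk 2: at line 4 remove [rsvd,dwe] add [ykwsx,otxz] -> 9 lines: niok prhip qlhi eyxyy ykwsx otxz ayt yqwga reb
Hunk 3: at line 1 remove [prhip] add [wju] -> 9 lines: niok wju qlhi eyxyy ykwsx otxz ayt yqwga reb
Hunk 4: at line 5 remove [otxz,ayt] add [izzi,dvcs,yrn] -> 10 lines: niok wju qlhi eyxyy ykwsx izzi dvcs yrn yqwga reb
Hunk 5: at line 6 remove [yrn] add [zer] -> 10 lines: niok wju qlhi eyxyy ykwsx izzi dvcs zer yqwga reb
Hunk 6: at line 2 remove [eyxyy,ykwsx,izzi] add [ijked,mytys] -> 9 lines: niok wju qlhi ijked mytys dvcs zer yqwga reb
Hunk 7: at line 5 remove [dvcs,zer,yqwga] add [ccqpl,aslb,aqc] -> 9 lines: niok wju qlhi ijked mytys ccqpl aslb aqc reb

Answer: niok
wju
qlhi
ijked
mytys
ccqpl
aslb
aqc
reb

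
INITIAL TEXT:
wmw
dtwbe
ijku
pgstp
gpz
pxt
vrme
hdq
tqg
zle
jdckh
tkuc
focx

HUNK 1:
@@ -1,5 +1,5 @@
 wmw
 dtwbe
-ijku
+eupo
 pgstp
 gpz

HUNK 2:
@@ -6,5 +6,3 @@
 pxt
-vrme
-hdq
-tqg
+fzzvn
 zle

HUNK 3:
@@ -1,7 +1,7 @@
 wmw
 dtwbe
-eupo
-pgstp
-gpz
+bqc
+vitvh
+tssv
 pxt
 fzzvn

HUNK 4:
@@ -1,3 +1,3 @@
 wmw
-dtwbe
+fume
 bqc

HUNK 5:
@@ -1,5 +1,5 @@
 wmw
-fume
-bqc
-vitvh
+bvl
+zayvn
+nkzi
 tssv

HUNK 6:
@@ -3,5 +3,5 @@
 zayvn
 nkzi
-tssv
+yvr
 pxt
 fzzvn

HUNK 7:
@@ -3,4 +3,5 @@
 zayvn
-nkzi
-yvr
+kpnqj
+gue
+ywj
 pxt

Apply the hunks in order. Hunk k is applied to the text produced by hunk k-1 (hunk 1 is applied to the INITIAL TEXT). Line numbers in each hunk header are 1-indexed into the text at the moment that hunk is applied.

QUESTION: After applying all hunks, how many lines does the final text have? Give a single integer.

Hunk 1: at line 1 remove [ijku] add [eupo] -> 13 lines: wmw dtwbe eupo pgstp gpz pxt vrme hdq tqg zle jdckh tkuc focx
Hunk 2: at line 6 remove [vrme,hdq,tqg] add [fzzvn] -> 11 lines: wmw dtwbe eupo pgstp gpz pxt fzzvn zle jdckh tkuc focx
Hunk 3: at line 1 remove [eupo,pgstp,gpz] add [bqc,vitvh,tssv] -> 11 lines: wmw dtwbe bqc vitvh tssv pxt fzzvn zle jdckh tkuc focx
Hunk 4: at line 1 remove [dtwbe] add [fume] -> 11 lines: wmw fume bqc vitvh tssv pxt fzzvn zle jdckh tkuc focx
Hunk 5: at line 1 remove [fume,bqc,vitvh] add [bvl,zayvn,nkzi] -> 11 lines: wmw bvl zayvn nkzi tssv pxt fzzvn zle jdckh tkuc focx
Hunk 6: at line 3 remove [tssv] add [yvr] -> 11 lines: wmw bvl zayvn nkzi yvr pxt fzzvn zle jdckh tkuc focx
Hunk 7: at line 3 remove [nkzi,yvr] add [kpnqj,gue,ywj] -> 12 lines: wmw bvl zayvn kpnqj gue ywj pxt fzzvn zle jdckh tkuc focx
Final line count: 12

Answer: 12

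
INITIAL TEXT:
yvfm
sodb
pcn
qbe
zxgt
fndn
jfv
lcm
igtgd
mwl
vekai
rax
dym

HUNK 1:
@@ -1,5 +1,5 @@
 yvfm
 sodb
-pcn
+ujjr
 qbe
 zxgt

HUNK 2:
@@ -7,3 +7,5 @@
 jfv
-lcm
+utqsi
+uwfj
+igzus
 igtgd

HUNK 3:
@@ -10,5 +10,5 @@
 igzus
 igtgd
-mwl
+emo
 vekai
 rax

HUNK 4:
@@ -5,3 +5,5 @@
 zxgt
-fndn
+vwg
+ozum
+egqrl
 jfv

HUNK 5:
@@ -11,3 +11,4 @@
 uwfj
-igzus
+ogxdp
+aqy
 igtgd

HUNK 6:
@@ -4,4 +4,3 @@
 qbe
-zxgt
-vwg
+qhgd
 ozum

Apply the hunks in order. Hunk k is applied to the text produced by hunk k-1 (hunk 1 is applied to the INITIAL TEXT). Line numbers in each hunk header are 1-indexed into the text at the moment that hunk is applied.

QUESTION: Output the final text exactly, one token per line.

Answer: yvfm
sodb
ujjr
qbe
qhgd
ozum
egqrl
jfv
utqsi
uwfj
ogxdp
aqy
igtgd
emo
vekai
rax
dym

Derivation:
Hunk 1: at line 1 remove [pcn] add [ujjr] -> 13 lines: yvfm sodb ujjr qbe zxgt fndn jfv lcm igtgd mwl vekai rax dym
Hunk 2: at line 7 remove [lcm] add [utqsi,uwfj,igzus] -> 15 lines: yvfm sodb ujjr qbe zxgt fndn jfv utqsi uwfj igzus igtgd mwl vekai rax dym
Hunk 3: at line 10 remove [mwl] add [emo] -> 15 lines: yvfm sodb ujjr qbe zxgt fndn jfv utqsi uwfj igzus igtgd emo vekai rax dym
Hunk 4: at line 5 remove [fndn] add [vwg,ozum,egqrl] -> 17 lines: yvfm sodb ujjr qbe zxgt vwg ozum egqrl jfv utqsi uwfj igzus igtgd emo vekai rax dym
Hunk 5: at line 11 remove [igzus] add [ogxdp,aqy] -> 18 lines: yvfm sodb ujjr qbe zxgt vwg ozum egqrl jfv utqsi uwfj ogxdp aqy igtgd emo vekai rax dym
Hunk 6: at line 4 remove [zxgt,vwg] add [qhgd] -> 17 lines: yvfm sodb ujjr qbe qhgd ozum egqrl jfv utqsi uwfj ogxdp aqy igtgd emo vekai rax dym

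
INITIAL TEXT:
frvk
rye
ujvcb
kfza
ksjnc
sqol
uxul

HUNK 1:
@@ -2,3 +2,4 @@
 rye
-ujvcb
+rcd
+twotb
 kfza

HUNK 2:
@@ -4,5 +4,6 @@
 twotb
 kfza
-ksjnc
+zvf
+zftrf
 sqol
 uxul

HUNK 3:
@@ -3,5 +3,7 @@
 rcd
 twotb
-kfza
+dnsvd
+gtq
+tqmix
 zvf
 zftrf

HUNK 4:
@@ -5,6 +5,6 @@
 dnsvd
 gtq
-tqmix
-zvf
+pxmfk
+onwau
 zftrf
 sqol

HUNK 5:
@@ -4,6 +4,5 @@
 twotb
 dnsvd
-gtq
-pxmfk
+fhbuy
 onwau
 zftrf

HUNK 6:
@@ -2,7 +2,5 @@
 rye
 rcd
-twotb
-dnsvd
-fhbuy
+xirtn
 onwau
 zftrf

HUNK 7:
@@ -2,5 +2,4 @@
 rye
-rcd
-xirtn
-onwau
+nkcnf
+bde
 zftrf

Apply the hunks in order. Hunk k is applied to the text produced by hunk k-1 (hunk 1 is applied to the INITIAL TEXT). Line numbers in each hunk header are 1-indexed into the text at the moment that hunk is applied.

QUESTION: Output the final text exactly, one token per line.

Answer: frvk
rye
nkcnf
bde
zftrf
sqol
uxul

Derivation:
Hunk 1: at line 2 remove [ujvcb] add [rcd,twotb] -> 8 lines: frvk rye rcd twotb kfza ksjnc sqol uxul
Hunk 2: at line 4 remove [ksjnc] add [zvf,zftrf] -> 9 lines: frvk rye rcd twotb kfza zvf zftrf sqol uxul
Hunk 3: at line 3 remove [kfza] add [dnsvd,gtq,tqmix] -> 11 lines: frvk rye rcd twotb dnsvd gtq tqmix zvf zftrf sqol uxul
Hunk 4: at line 5 remove [tqmix,zvf] add [pxmfk,onwau] -> 11 lines: frvk rye rcd twotb dnsvd gtq pxmfk onwau zftrf sqol uxul
Hunk 5: at line 4 remove [gtq,pxmfk] add [fhbuy] -> 10 lines: frvk rye rcd twotb dnsvd fhbuy onwau zftrf sqol uxul
Hunk 6: at line 2 remove [twotb,dnsvd,fhbuy] add [xirtn] -> 8 lines: frvk rye rcd xirtn onwau zftrf sqol uxul
Hunk 7: at line 2 remove [rcd,xirtn,onwau] add [nkcnf,bde] -> 7 lines: frvk rye nkcnf bde zftrf sqol uxul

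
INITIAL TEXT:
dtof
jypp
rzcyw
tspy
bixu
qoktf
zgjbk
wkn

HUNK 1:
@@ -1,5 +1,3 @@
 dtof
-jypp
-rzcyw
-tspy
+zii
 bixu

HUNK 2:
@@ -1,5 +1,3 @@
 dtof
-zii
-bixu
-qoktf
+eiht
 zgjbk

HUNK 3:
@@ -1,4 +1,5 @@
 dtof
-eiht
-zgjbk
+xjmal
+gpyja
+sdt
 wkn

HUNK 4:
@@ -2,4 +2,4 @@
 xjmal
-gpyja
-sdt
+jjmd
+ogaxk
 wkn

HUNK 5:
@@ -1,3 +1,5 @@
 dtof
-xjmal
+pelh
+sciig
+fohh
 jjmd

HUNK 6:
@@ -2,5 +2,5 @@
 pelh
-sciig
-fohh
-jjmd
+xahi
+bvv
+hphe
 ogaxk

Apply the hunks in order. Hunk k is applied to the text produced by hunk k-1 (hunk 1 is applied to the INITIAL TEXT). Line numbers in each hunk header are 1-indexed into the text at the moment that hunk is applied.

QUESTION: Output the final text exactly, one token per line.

Answer: dtof
pelh
xahi
bvv
hphe
ogaxk
wkn

Derivation:
Hunk 1: at line 1 remove [jypp,rzcyw,tspy] add [zii] -> 6 lines: dtof zii bixu qoktf zgjbk wkn
Hunk 2: at line 1 remove [zii,bixu,qoktf] add [eiht] -> 4 lines: dtof eiht zgjbk wkn
Hunk 3: at line 1 remove [eiht,zgjbk] add [xjmal,gpyja,sdt] -> 5 lines: dtof xjmal gpyja sdt wkn
Hunk 4: at line 2 remove [gpyja,sdt] add [jjmd,ogaxk] -> 5 lines: dtof xjmal jjmd ogaxk wkn
Hunk 5: at line 1 remove [xjmal] add [pelh,sciig,fohh] -> 7 lines: dtof pelh sciig fohh jjmd ogaxk wkn
Hunk 6: at line 2 remove [sciig,fohh,jjmd] add [xahi,bvv,hphe] -> 7 lines: dtof pelh xahi bvv hphe ogaxk wkn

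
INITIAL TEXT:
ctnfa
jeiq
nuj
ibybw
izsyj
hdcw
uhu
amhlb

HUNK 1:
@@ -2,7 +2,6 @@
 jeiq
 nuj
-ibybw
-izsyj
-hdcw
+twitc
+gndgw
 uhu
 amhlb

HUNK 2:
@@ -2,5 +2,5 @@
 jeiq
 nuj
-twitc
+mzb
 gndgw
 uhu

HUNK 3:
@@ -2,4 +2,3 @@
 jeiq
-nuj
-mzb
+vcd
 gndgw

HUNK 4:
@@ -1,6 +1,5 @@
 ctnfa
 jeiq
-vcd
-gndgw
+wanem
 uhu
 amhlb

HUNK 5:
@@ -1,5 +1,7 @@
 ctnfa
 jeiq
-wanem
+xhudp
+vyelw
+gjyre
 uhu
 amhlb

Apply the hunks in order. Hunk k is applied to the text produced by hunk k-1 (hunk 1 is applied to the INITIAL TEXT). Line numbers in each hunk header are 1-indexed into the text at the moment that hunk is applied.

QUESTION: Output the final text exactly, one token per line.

Hunk 1: at line 2 remove [ibybw,izsyj,hdcw] add [twitc,gndgw] -> 7 lines: ctnfa jeiq nuj twitc gndgw uhu amhlb
Hunk 2: at line 2 remove [twitc] add [mzb] -> 7 lines: ctnfa jeiq nuj mzb gndgw uhu amhlb
Hunk 3: at line 2 remove [nuj,mzb] add [vcd] -> 6 lines: ctnfa jeiq vcd gndgw uhu amhlb
Hunk 4: at line 1 remove [vcd,gndgw] add [wanem] -> 5 lines: ctnfa jeiq wanem uhu amhlb
Hunk 5: at line 1 remove [wanem] add [xhudp,vyelw,gjyre] -> 7 lines: ctnfa jeiq xhudp vyelw gjyre uhu amhlb

Answer: ctnfa
jeiq
xhudp
vyelw
gjyre
uhu
amhlb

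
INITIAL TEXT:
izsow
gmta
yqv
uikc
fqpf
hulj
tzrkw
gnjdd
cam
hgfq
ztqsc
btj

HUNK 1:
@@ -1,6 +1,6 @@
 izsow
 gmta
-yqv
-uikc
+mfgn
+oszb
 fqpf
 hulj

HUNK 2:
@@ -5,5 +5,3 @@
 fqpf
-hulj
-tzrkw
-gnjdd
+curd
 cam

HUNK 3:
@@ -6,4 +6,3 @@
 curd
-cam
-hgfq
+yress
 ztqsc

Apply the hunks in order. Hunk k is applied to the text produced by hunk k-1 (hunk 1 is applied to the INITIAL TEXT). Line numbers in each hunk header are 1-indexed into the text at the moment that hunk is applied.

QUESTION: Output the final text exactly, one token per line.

Hunk 1: at line 1 remove [yqv,uikc] add [mfgn,oszb] -> 12 lines: izsow gmta mfgn oszb fqpf hulj tzrkw gnjdd cam hgfq ztqsc btj
Hunk 2: at line 5 remove [hulj,tzrkw,gnjdd] add [curd] -> 10 lines: izsow gmta mfgn oszb fqpf curd cam hgfq ztqsc btj
Hunk 3: at line 6 remove [cam,hgfq] add [yress] -> 9 lines: izsow gmta mfgn oszb fqpf curd yress ztqsc btj

Answer: izsow
gmta
mfgn
oszb
fqpf
curd
yress
ztqsc
btj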